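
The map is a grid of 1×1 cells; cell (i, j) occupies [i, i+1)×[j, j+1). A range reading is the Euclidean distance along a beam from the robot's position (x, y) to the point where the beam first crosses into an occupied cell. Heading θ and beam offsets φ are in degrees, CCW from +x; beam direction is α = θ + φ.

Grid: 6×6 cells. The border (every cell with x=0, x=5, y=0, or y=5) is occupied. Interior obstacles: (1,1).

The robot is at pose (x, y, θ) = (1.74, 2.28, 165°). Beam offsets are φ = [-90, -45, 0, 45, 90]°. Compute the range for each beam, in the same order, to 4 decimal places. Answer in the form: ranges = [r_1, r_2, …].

ranges = [2.8160, 1.4800, 0.7661, 0.5600, 0.2899]

beam 1: φ=-90°, α=75°
  d=(0.2588,0.9659)  start (1,2)  tX=1.0046 tY=0.7454  stride 1/|dx|=3.8637 1/|dy|=1.0353
    cross y-line → (1,3), t=0.7454
    cross x-line → (2,3), t=1.0046
    cross y-line → (2,4), t=1.7807
    cross y-line → (2,5), t=2.8160 (wall)
  → r_1 = 2.8160
beam 2: φ=-45°, α=120°
  d=(-0.5000,0.8660)  start (1,2)  tX=1.4800 tY=0.8314  stride 1/|dx|=2.0000 1/|dy|=1.1547
    cross y-line → (1,3), t=0.8314
    cross x-line → (0,3), t=1.4800 (wall)
  → r_2 = 1.4800
beam 3: φ=0°, α=165°
  d=(-0.9659,0.2588)  start (1,2)  tX=0.7661 tY=2.7819  stride 1/|dx|=1.0353 1/|dy|=3.8637
    cross x-line → (0,2), t=0.7661 (wall)
  → r_3 = 0.7661
beam 4: φ=45°, α=210°
  d=(-0.8660,-0.5000)  start (1,2)  tX=0.8545 tY=0.5600  stride 1/|dx|=1.1547 1/|dy|=2.0000
    cross y-line → (1,1), t=0.5600 (wall)
  → r_4 = 0.5600
beam 5: φ=90°, α=255°
  d=(-0.2588,-0.9659)  start (1,2)  tX=2.8591 tY=0.2899  stride 1/|dx|=3.8637 1/|dy|=1.0353
    cross y-line → (1,1), t=0.2899 (wall)
  → r_5 = 0.2899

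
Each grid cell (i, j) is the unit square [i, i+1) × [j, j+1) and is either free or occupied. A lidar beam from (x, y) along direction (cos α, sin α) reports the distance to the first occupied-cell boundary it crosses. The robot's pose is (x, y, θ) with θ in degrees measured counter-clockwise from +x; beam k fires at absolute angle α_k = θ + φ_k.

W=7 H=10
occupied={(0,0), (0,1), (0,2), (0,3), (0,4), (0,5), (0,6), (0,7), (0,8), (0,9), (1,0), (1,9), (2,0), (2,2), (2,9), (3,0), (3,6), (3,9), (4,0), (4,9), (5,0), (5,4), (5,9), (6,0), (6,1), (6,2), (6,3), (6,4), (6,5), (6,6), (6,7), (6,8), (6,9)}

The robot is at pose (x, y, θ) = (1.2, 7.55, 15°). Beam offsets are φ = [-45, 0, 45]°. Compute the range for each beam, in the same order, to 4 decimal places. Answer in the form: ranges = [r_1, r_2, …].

beam 1: φ=-45°, α=330°
  cosα=0.8660 sinα=-0.5000 | (1,7) | tMaxX 0.9238 tMaxY 1.1000 | tΔX 1.1547 tΔY 2.0000
    t=0.9238 [x] (2,7)
    t=1.1000 [y] (2,6)
    t=2.0785 [x] (3,6) — stop
  → r_1 = 2.0785
beam 2: φ=0°, α=15°
  cosα=0.9659 sinα=0.2588 | (1,7) | tMaxX 0.8282 tMaxY 1.7387 | tΔX 1.0353 tΔY 3.8637
    t=0.8282 [x] (2,7)
    t=1.7387 [y] (2,8)
    t=1.8635 [x] (3,8)
    t=2.8988 [x] (4,8)
    t=3.9340 [x] (5,8)
    t=4.9693 [x] (6,8) — stop
  → r_2 = 4.9693
beam 3: φ=45°, α=60°
  cosα=0.5000 sinα=0.8660 | (1,7) | tMaxX 1.6000 tMaxY 0.5196 | tΔX 2.0000 tΔY 1.1547
    t=0.5196 [y] (1,8)
    t=1.6000 [x] (2,8)
    t=1.6743 [y] (2,9) — stop
  → r_3 = 1.6743

ranges = [2.0785, 4.9693, 1.6743]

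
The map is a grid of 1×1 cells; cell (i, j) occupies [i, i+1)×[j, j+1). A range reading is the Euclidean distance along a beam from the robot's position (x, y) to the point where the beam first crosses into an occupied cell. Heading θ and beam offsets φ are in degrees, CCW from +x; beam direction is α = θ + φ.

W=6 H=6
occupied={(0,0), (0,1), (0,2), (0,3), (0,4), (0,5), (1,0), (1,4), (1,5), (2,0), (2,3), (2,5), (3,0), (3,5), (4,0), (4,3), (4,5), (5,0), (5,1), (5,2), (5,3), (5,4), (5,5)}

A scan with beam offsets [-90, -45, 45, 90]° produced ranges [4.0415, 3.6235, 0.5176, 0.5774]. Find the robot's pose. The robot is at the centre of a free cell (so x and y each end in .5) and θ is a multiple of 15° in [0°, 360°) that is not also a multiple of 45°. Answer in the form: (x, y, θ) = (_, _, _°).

(x, y, θ) = (4.5, 1.5, 210°)

Enumerate (i+0.5, j+0.5, θ) over the 13 free cells and 16 admissible headings. For each, cast all 4 beams and compare to the given ranges.
  (3.5, 4.5, 255°): beam 1 = 1.5529 ≠ 4.0415 ✗
  (1.5, 2.5, 255°): beam 1 = 0.5176 ≠ 4.0415 ✗
  (3.5, 1.5, 210°): beam 1 = 1.7321 ≠ 4.0415 ✗
  (3.5, 1.5, 195°): beam 1 = 1.9319 ≠ 4.0415 ✗
  (3.5, 4.5, 60°): beam 1 = 1.0000 ≠ 4.0415 ✗
  …
  (4.5, 1.5, 210°): r_1=4.0415, r_2=3.6235, r_3=0.5176, r_4=0.5774 — all match ✓
No second candidate reproduces the full scan.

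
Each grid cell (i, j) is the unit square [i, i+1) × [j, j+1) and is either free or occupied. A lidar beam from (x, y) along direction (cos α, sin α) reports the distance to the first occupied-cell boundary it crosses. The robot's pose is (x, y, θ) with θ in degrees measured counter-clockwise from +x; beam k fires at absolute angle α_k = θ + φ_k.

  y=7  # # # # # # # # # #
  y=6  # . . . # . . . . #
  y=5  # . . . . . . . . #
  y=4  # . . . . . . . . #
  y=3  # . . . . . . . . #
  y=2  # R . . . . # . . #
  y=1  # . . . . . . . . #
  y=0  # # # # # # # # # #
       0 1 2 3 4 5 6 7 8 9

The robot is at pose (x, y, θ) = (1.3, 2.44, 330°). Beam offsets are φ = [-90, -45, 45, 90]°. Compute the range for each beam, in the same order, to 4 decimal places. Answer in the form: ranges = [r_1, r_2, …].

beam 1: φ=-90°, α=240°
  dir = (cos 240°, sin 240°) = (-0.5000, -0.8660); from cell (1,2)
  next x-line at t=0.6000, next y-line at t=0.5081; Δt_x=2.0000, Δt_y=1.1547
    y: enter (1,1) at t=0.5081
    x: enter (0,1) at t=0.6000 ← occupied
  → r_1 = 0.6000
beam 2: φ=-45°, α=285°
  dir = (cos 285°, sin 285°) = (0.2588, -0.9659); from cell (1,2)
  next x-line at t=2.7046, next y-line at t=0.4555; Δt_x=3.8637, Δt_y=1.0353
    y: enter (1,1) at t=0.4555
    y: enter (1,0) at t=1.4908 ← occupied
  → r_2 = 1.4908
beam 3: φ=45°, α=15°
  dir = (cos 15°, sin 15°) = (0.9659, 0.2588); from cell (1,2)
  next x-line at t=0.7247, next y-line at t=2.1637; Δt_x=1.0353, Δt_y=3.8637
    x: enter (2,2) at t=0.7247
    x: enter (3,2) at t=1.7600
    y: enter (3,3) at t=2.1637
    x: enter (4,3) at t=2.7952
    x: enter (5,3) at t=3.8305
    x: enter (6,3) at t=4.8658
    x: enter (7,3) at t=5.9011
    y: enter (7,4) at t=6.0274
    x: enter (8,4) at t=6.9364
    x: enter (9,4) at t=7.9716 ← occupied
  → r_3 = 7.9716
beam 4: φ=90°, α=60°
  dir = (cos 60°, sin 60°) = (0.5000, 0.8660); from cell (1,2)
  next x-line at t=1.4000, next y-line at t=0.6466; Δt_x=2.0000, Δt_y=1.1547
    y: enter (1,3) at t=0.6466
    x: enter (2,3) at t=1.4000
    y: enter (2,4) at t=1.8013
    y: enter (2,5) at t=2.9560
    x: enter (3,5) at t=3.4000
    y: enter (3,6) at t=4.1107
    y: enter (3,7) at t=5.2654 ← occupied
  → r_4 = 5.2654

ranges = [0.6000, 1.4908, 7.9716, 5.2654]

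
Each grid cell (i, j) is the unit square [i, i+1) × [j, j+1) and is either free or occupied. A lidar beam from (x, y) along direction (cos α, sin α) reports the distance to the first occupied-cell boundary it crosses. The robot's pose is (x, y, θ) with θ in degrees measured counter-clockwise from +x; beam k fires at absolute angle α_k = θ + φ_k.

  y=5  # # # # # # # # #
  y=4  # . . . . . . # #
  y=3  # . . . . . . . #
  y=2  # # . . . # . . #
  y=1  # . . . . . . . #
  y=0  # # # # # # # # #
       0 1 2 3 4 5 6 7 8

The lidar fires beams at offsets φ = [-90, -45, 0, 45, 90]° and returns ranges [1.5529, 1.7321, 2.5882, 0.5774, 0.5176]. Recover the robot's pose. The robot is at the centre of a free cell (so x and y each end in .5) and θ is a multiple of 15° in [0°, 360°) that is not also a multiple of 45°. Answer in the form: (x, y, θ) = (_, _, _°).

Enumerate (i+0.5, j+0.5, θ) over the 25 free cells and 16 admissible headings. For each, cast all 5 beams and compare to the given ranges.
  (1.5, 4.5, 255°): beam 1 = 0.5176 ≠ 1.5529 ✗
  (4.5, 3.5, 300°): beam 1 = 2.8868 ≠ 1.5529 ✗
  (6.5, 3.5, 165°): beam 3 = 5.6940 ≠ 2.5882 ✗
  (2.5, 3.5, 240°): beam 1 = 1.7321 ≠ 1.5529 ✗
  …
  (6.5, 2.5, 105°): r_1=1.5529, r_2=1.7321, r_3=2.5882, r_4=0.5774, r_5=0.5176 — all match ✓
Only this pose fits every beam.

(x, y, θ) = (6.5, 2.5, 105°)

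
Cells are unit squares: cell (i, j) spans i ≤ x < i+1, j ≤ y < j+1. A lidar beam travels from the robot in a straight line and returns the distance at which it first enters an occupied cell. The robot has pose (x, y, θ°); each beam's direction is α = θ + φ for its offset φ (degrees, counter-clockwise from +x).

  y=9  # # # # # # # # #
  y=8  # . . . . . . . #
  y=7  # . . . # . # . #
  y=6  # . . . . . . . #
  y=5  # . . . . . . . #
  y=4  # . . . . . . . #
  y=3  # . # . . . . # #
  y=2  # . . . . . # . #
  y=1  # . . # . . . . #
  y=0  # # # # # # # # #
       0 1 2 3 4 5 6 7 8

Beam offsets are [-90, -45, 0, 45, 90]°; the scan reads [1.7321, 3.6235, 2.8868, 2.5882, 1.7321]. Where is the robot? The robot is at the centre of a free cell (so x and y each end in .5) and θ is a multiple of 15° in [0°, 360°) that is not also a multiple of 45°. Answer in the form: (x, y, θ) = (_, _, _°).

The pose lattice has 50·16 = 800 candidates. Test each by forward raycasting.
  (7.5, 5.5, 330°): beam 1 = 2.8868 ≠ 1.7321 ✗
  (7.5, 8.5, 105°): beam 1 = 0.5176 ≠ 1.7321 ✗
  (3.5, 8.5, 165°): beam 1 = 0.5176 ≠ 1.7321 ✗
  …
  (3.5, 5.5, 150°): r_1=1.7321, r_2=3.6235, r_3=2.8868, r_4=2.5882, r_5=1.7321 — all match ✓
No second candidate reproduces the full scan.

(x, y, θ) = (3.5, 5.5, 150°)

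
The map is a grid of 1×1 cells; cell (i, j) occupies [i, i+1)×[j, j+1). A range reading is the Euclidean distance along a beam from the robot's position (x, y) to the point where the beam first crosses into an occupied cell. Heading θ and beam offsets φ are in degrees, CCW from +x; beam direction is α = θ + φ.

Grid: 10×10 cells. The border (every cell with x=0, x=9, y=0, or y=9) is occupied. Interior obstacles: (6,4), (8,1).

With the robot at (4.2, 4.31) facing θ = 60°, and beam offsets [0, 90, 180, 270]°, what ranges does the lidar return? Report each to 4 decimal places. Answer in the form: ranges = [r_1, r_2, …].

beam 1: φ=0°, α=60°
  dir = (cos 60°, sin 60°) = (0.5000, 0.8660); from cell (4,4)
  next x-line at t=1.6000, next y-line at t=0.7967; Δt_x=2.0000, Δt_y=1.1547
    y: enter (4,5) at t=0.7967
    x: enter (5,5) at t=1.6000
    y: enter (5,6) at t=1.9514
    y: enter (5,7) at t=3.1061
    x: enter (6,7) at t=3.6000
    y: enter (6,8) at t=4.2608
    y: enter (6,9) at t=5.4155 ← occupied
  → r_1 = 5.4155
beam 2: φ=90°, α=150°
  dir = (cos 150°, sin 150°) = (-0.8660, 0.5000); from cell (4,4)
  next x-line at t=0.2309, next y-line at t=1.3800; Δt_x=1.1547, Δt_y=2.0000
    x: enter (3,4) at t=0.2309
    y: enter (3,5) at t=1.3800
    x: enter (2,5) at t=1.3856
    x: enter (1,5) at t=2.5403
    y: enter (1,6) at t=3.3800
    x: enter (0,6) at t=3.6950 ← occupied
  → r_2 = 3.6950
beam 3: φ=180°, α=240°
  dir = (cos 240°, sin 240°) = (-0.5000, -0.8660); from cell (4,4)
  next x-line at t=0.4000, next y-line at t=0.3580; Δt_x=2.0000, Δt_y=1.1547
    y: enter (4,3) at t=0.3580
    x: enter (3,3) at t=0.4000
    y: enter (3,2) at t=1.5127
    x: enter (2,2) at t=2.4000
    y: enter (2,1) at t=2.6674
    y: enter (2,0) at t=3.8221 ← occupied
  → r_3 = 3.8221
beam 4: φ=270°, α=330°
  dir = (cos 330°, sin 330°) = (0.8660, -0.5000); from cell (4,4)
  next x-line at t=0.9238, next y-line at t=0.6200; Δt_x=1.1547, Δt_y=2.0000
    y: enter (4,3) at t=0.6200
    x: enter (5,3) at t=0.9238
    x: enter (6,3) at t=2.0785
    y: enter (6,2) at t=2.6200
    x: enter (7,2) at t=3.2332
    x: enter (8,2) at t=4.3879
    y: enter (8,1) at t=4.6200 ← occupied
  → r_4 = 4.6200

ranges = [5.4155, 3.6950, 3.8221, 4.6200]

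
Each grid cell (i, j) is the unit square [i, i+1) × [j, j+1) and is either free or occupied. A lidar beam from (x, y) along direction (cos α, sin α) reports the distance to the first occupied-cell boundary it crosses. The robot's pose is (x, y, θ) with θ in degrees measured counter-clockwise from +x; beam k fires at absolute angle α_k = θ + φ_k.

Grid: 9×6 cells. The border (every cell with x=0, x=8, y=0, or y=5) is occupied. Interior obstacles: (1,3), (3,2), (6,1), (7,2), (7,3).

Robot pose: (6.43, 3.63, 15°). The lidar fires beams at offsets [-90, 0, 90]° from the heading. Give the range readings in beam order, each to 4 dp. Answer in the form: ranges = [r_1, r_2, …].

beam 1: φ=-90°, α=285°
  d=(0.2588,-0.9659)  start (6,3)  tX=2.2023 tY=0.6522  stride 1/|dx|=3.8637 1/|dy|=1.0353
    cross y-line → (6,2), t=0.6522
    cross y-line → (6,1), t=1.6875 (wall)
  → r_1 = 1.6875
beam 2: φ=0°, α=15°
  d=(0.9659,0.2588)  start (6,3)  tX=0.5901 tY=1.4296  stride 1/|dx|=1.0353 1/|dy|=3.8637
    cross x-line → (7,3), t=0.5901 (wall)
  → r_2 = 0.5901
beam 3: φ=90°, α=105°
  d=(-0.2588,0.9659)  start (6,3)  tX=1.6614 tY=0.3831  stride 1/|dx|=3.8637 1/|dy|=1.0353
    cross y-line → (6,4), t=0.3831
    cross y-line → (6,5), t=1.4183 (wall)
  → r_3 = 1.4183

ranges = [1.6875, 0.5901, 1.4183]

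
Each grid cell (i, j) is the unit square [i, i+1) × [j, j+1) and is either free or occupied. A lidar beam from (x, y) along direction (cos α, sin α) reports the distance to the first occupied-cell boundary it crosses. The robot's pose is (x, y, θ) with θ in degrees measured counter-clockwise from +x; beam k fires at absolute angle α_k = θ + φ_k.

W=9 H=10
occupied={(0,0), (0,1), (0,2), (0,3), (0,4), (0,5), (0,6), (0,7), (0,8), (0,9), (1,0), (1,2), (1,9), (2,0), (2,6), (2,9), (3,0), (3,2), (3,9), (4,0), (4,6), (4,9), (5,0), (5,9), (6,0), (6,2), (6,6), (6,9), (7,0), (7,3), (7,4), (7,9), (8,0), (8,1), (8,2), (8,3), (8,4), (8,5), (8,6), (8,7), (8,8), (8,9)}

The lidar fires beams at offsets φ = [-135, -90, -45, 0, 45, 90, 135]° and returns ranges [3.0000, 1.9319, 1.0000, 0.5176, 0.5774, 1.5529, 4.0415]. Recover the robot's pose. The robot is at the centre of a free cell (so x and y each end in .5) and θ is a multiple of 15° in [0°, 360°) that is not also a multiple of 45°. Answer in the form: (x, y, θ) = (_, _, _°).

(x, y, θ) = (1.5, 4.5, 165°)

Candidates: 48 free-cell centres × 16 headings = 768 poses. Raycast each; keep the one whose scan matches to 4 dp.
  (7.5, 7.5, 60°): beam 1 = 1.9319 ≠ 3.0000 ✗
  (2.5, 3.5, 150°): beam 1 = 4.6587 ≠ 3.0000 ✗
  (3.5, 3.5, 60°): beam 1 = 0.5176 ≠ 3.0000 ✗
  (4.5, 4.5, 120°): beam 1 = 2.5882 ≠ 3.0000 ✗
  …
  (1.5, 4.5, 165°): r_1=3.0000, r_2=1.9319, r_3=1.0000, r_4=0.5176, r_5=0.5774, r_6=1.5529, r_7=4.0415 — all match ✓
No second candidate reproduces the full scan.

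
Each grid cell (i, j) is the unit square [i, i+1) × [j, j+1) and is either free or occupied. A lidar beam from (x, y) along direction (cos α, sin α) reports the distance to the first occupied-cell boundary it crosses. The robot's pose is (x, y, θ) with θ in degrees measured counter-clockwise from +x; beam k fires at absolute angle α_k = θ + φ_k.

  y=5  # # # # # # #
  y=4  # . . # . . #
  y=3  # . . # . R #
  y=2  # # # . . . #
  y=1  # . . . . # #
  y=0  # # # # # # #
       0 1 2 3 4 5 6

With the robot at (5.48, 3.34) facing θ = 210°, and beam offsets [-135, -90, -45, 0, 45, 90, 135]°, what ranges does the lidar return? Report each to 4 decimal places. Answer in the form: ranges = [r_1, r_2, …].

ranges = [1.7186, 1.9168, 1.5322, 4.6800, 1.3873, 1.0400, 0.5383]

beam 1: φ=-135°, α=75°
  direction (0.2588, 0.9659); cell (5,3); t to first gridline: x 2.0091, y 0.6833 (then +3.8637 / +1.0353)
    (5,4) via y @ 0.6833
    (5,5) via y @ 1.7186  # hit
  → r_1 = 1.7186
beam 2: φ=-90°, α=120°
  direction (-0.5000, 0.8660); cell (5,3); t to first gridline: x 0.9600, y 0.7621 (then +2.0000 / +1.1547)
    (5,4) via y @ 0.7621
    (4,4) via x @ 0.9600
    (4,5) via y @ 1.9168  # hit
  → r_2 = 1.9168
beam 3: φ=-45°, α=165°
  direction (-0.9659, 0.2588); cell (5,3); t to first gridline: x 0.4969, y 2.5500 (then +1.0353 / +3.8637)
    (4,3) via x @ 0.4969
    (3,3) via x @ 1.5322  # hit
  → r_3 = 1.5322
beam 4: φ=0°, α=210°
  direction (-0.8660, -0.5000); cell (5,3); t to first gridline: x 0.5543, y 0.6800 (then +1.1547 / +2.0000)
    (4,3) via x @ 0.5543
    (4,2) via y @ 0.6800
    (3,2) via x @ 1.7090
    (3,1) via y @ 2.6800
    (2,1) via x @ 2.8637
    (1,1) via x @ 4.0184
    (1,0) via y @ 4.6800  # hit
  → r_4 = 4.6800
beam 5: φ=45°, α=255°
  direction (-0.2588, -0.9659); cell (5,3); t to first gridline: x 1.8546, y 0.3520 (then +3.8637 / +1.0353)
    (5,2) via y @ 0.3520
    (5,1) via y @ 1.3873  # hit
  → r_5 = 1.3873
beam 6: φ=90°, α=300°
  direction (0.5000, -0.8660); cell (5,3); t to first gridline: x 1.0400, y 0.3926 (then +2.0000 / +1.1547)
    (5,2) via y @ 0.3926
    (6,2) via x @ 1.0400  # hit
  → r_6 = 1.0400
beam 7: φ=135°, α=345°
  direction (0.9659, -0.2588); cell (5,3); t to first gridline: x 0.5383, y 1.3137 (then +1.0353 / +3.8637)
    (6,3) via x @ 0.5383  # hit
  → r_7 = 0.5383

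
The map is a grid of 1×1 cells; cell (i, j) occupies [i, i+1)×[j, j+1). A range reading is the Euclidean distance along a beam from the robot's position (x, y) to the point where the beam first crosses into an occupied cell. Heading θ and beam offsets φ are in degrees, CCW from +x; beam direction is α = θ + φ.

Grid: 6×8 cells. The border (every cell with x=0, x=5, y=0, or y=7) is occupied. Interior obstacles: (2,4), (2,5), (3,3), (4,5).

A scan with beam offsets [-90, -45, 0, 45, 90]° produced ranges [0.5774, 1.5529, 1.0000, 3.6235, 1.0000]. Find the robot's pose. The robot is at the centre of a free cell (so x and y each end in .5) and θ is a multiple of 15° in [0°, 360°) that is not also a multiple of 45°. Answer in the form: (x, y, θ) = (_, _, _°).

(x, y, θ) = (4.5, 4.5, 210°)

The pose lattice has 20·16 = 320 candidates. Test each by forward raycasting.
  (2.5, 6.5, 240°): beam 1 = 1.0000 ≠ 0.5774 ✗
  (3.5, 6.5, 210°): beam 2 = 1.9319 ≠ 1.5529 ✗
  (2.5, 2.5, 150°): beam 1 = 1.0000 ≠ 0.5774 ✗
  (3.5, 1.5, 285°): beam 1 = 1.9319 ≠ 0.5774 ✗
  …
  (4.5, 4.5, 210°): r_1=0.5774, r_2=1.5529, r_3=1.0000, r_4=3.6235, r_5=1.0000 — all match ✓
Only this pose fits every beam.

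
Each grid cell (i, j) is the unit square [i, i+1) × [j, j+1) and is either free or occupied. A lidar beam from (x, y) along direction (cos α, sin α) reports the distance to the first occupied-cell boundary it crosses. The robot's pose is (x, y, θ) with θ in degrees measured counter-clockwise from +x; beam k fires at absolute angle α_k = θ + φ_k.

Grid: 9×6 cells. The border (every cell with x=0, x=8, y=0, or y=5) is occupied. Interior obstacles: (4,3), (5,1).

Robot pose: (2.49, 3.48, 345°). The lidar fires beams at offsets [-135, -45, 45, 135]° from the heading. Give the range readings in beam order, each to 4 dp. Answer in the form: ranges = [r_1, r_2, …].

beam 1: φ=-135°, α=210°
  cosα=-0.8660 sinα=-0.5000 | (2,3) | tMaxX 0.5658 tMaxY 0.9600 | tΔX 1.1547 tΔY 2.0000
    t=0.5658 [x] (1,3)
    t=0.9600 [y] (1,2)
    t=1.7205 [x] (0,2) — stop
  → r_1 = 1.7205
beam 2: φ=-45°, α=300°
  cosα=0.5000 sinα=-0.8660 | (2,3) | tMaxX 1.0200 tMaxY 0.5543 | tΔX 2.0000 tΔY 1.1547
    t=0.5543 [y] (2,2)
    t=1.0200 [x] (3,2)
    t=1.7090 [y] (3,1)
    t=2.8637 [y] (3,0) — stop
  → r_2 = 2.8637
beam 3: φ=45°, α=30°
  cosα=0.8660 sinα=0.5000 | (2,3) | tMaxX 0.5889 tMaxY 1.0400 | tΔX 1.1547 tΔY 2.0000
    t=0.5889 [x] (3,3)
    t=1.0400 [y] (3,4)
    t=1.7436 [x] (4,4)
    t=2.8983 [x] (5,4)
    t=3.0400 [y] (5,5) — stop
  → r_3 = 3.0400
beam 4: φ=135°, α=120°
  cosα=-0.5000 sinα=0.8660 | (2,3) | tMaxX 0.9800 tMaxY 0.6004 | tΔX 2.0000 tΔY 1.1547
    t=0.6004 [y] (2,4)
    t=0.9800 [x] (1,4)
    t=1.7551 [y] (1,5) — stop
  → r_4 = 1.7551

ranges = [1.7205, 2.8637, 3.0400, 1.7551]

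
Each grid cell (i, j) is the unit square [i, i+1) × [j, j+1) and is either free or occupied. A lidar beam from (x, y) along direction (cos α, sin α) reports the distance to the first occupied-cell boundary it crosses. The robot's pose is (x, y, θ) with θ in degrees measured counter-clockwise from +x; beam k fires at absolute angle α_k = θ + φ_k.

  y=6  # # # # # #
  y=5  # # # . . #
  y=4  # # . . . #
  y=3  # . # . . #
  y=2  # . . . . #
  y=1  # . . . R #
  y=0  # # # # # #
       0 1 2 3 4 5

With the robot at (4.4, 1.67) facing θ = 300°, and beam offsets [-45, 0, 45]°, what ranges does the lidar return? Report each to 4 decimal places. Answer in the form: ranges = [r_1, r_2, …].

beam 1: φ=-45°, α=255°
  cosα=-0.2588 sinα=-0.9659 | (4,1) | tMaxX 1.5455 tMaxY 0.6936 | tΔX 3.8637 tΔY 1.0353
    t=0.6936 [y] (4,0) — stop
  → r_1 = 0.6936
beam 2: φ=0°, α=300°
  cosα=0.5000 sinα=-0.8660 | (4,1) | tMaxX 1.2000 tMaxY 0.7736 | tΔX 2.0000 tΔY 1.1547
    t=0.7736 [y] (4,0) — stop
  → r_2 = 0.7736
beam 3: φ=45°, α=345°
  cosα=0.9659 sinα=-0.2588 | (4,1) | tMaxX 0.6212 tMaxY 2.5887 | tΔX 1.0353 tΔY 3.8637
    t=0.6212 [x] (5,1) — stop
  → r_3 = 0.6212

ranges = [0.6936, 0.7736, 0.6212]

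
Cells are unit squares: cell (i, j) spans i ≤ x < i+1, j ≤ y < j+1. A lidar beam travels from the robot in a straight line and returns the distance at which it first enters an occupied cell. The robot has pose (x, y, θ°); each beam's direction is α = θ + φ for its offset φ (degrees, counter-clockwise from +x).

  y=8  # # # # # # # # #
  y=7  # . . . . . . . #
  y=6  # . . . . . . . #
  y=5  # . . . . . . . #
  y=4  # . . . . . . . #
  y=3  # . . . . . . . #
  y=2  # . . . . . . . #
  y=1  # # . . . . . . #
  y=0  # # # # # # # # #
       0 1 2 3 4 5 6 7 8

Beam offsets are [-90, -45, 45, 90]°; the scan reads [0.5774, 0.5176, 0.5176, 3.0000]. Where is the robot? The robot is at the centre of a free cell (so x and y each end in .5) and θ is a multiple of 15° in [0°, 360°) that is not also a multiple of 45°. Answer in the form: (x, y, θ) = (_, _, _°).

The pose lattice has 48·16 = 768 candidates. Test each by forward raycasting.
  (2.5, 5.5, 300°): beam 1 = 1.7321 ≠ 0.5774 ✗
  (4.5, 5.5, 300°): beam 1 = 4.0415 ≠ 0.5774 ✗
  (6.5, 5.5, 195°): beam 1 = 2.5882 ≠ 0.5774 ✗
  (3.5, 3.5, 345°): beam 1 = 2.5882 ≠ 0.5774 ✗
  …
  (1.5, 2.5, 240°): r_1=0.5774, r_2=0.5176, r_3=0.5176, r_4=3.0000 — all match ✓
Unique over the lattice → pose = (1.5, 2.5, 240°).

(x, y, θ) = (1.5, 2.5, 240°)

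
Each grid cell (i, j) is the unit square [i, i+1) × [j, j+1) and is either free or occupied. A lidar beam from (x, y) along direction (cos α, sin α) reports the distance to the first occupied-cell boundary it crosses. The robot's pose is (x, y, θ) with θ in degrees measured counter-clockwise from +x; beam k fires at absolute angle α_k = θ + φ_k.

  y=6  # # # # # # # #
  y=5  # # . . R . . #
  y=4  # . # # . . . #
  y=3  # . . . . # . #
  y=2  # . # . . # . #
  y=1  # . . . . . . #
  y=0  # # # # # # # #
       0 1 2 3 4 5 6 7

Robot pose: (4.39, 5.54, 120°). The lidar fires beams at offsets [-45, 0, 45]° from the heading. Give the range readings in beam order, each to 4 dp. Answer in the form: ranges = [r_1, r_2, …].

beam 1: φ=-45°, α=75°
  d=(0.2588,0.9659)  start (4,5)  tX=2.3569 tY=0.4762  stride 1/|dx|=3.8637 1/|dy|=1.0353
    cross y-line → (4,6), t=0.4762 (wall)
  → r_1 = 0.4762
beam 2: φ=0°, α=120°
  d=(-0.5000,0.8660)  start (4,5)  tX=0.7800 tY=0.5312  stride 1/|dx|=2.0000 1/|dy|=1.1547
    cross y-line → (4,6), t=0.5312 (wall)
  → r_2 = 0.5312
beam 3: φ=45°, α=165°
  d=(-0.9659,0.2588)  start (4,5)  tX=0.4038 tY=1.7773  stride 1/|dx|=1.0353 1/|dy|=3.8637
    cross x-line → (3,5), t=0.4038
    cross x-line → (2,5), t=1.4390
    cross y-line → (2,6), t=1.7773 (wall)
  → r_3 = 1.7773

ranges = [0.4762, 0.5312, 1.7773]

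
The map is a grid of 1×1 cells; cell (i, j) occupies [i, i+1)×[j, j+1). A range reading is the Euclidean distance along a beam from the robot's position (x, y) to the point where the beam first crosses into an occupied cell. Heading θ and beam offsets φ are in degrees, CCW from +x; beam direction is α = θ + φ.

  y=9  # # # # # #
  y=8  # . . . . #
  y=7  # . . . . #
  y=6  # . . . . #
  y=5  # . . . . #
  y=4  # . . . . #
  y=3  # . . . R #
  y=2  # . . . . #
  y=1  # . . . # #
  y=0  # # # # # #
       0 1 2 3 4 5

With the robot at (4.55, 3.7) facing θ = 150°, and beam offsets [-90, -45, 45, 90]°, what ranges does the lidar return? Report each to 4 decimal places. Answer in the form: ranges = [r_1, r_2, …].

beam 1: φ=-90°, α=60°
  direction (0.5000, 0.8660); cell (4,3); t to first gridline: x 0.9000, y 0.3464 (then +2.0000 / +1.1547)
    (4,4) via y @ 0.3464
    (5,4) via x @ 0.9000  # hit
  → r_1 = 0.9000
beam 2: φ=-45°, α=105°
  direction (-0.2588, 0.9659); cell (4,3); t to first gridline: x 2.1250, y 0.3106 (then +3.8637 / +1.0353)
    (4,4) via y @ 0.3106
    (4,5) via y @ 1.3459
    (3,5) via x @ 2.1250
    (3,6) via y @ 2.3811
    (3,7) via y @ 3.4164
    (3,8) via y @ 4.4517
    (3,9) via y @ 5.4870  # hit
  → r_2 = 5.4870
beam 3: φ=45°, α=195°
  direction (-0.9659, -0.2588); cell (4,3); t to first gridline: x 0.5694, y 2.7046 (then +1.0353 / +3.8637)
    (3,3) via x @ 0.5694
    (2,3) via x @ 1.6047
    (1,3) via x @ 2.6400
    (1,2) via y @ 2.7046
    (0,2) via x @ 3.6752  # hit
  → r_3 = 3.6752
beam 4: φ=90°, α=240°
  direction (-0.5000, -0.8660); cell (4,3); t to first gridline: x 1.1000, y 0.8083 (then +2.0000 / +1.1547)
    (4,2) via y @ 0.8083
    (3,2) via x @ 1.1000
    (3,1) via y @ 1.9630
    (2,1) via x @ 3.1000
    (2,0) via y @ 3.1177  # hit
  → r_4 = 3.1177

ranges = [0.9000, 5.4870, 3.6752, 3.1177]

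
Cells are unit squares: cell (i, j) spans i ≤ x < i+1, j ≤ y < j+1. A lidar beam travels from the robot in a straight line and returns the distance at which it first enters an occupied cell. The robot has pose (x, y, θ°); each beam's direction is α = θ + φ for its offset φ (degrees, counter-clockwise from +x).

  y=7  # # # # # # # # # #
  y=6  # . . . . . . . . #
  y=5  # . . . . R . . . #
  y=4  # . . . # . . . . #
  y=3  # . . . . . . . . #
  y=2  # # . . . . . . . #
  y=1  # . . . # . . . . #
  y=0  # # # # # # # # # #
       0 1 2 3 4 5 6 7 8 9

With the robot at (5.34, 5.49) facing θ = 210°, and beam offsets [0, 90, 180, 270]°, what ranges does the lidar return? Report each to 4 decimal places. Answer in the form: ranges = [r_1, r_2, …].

ranges = [0.9800, 5.1846, 3.0200, 1.7436]

beam 1: φ=0°, α=210°
  direction (-0.8660, -0.5000); cell (5,5); t to first gridline: x 0.3926, y 0.9800 (then +1.1547 / +2.0000)
    (4,5) via x @ 0.3926
    (4,4) via y @ 0.9800  # hit
  → r_1 = 0.9800
beam 2: φ=90°, α=300°
  direction (0.5000, -0.8660); cell (5,5); t to first gridline: x 1.3200, y 0.5658 (then +2.0000 / +1.1547)
    (5,4) via y @ 0.5658
    (6,4) via x @ 1.3200
    (6,3) via y @ 1.7205
    (6,2) via y @ 2.8752
    (7,2) via x @ 3.3200
    (7,1) via y @ 4.0299
    (7,0) via y @ 5.1846  # hit
  → r_2 = 5.1846
beam 3: φ=180°, α=30°
  direction (0.8660, 0.5000); cell (5,5); t to first gridline: x 0.7621, y 1.0200 (then +1.1547 / +2.0000)
    (6,5) via x @ 0.7621
    (6,6) via y @ 1.0200
    (7,6) via x @ 1.9168
    (7,7) via y @ 3.0200  # hit
  → r_3 = 3.0200
beam 4: φ=270°, α=120°
  direction (-0.5000, 0.8660); cell (5,5); t to first gridline: x 0.6800, y 0.5889 (then +2.0000 / +1.1547)
    (5,6) via y @ 0.5889
    (4,6) via x @ 0.6800
    (4,7) via y @ 1.7436  # hit
  → r_4 = 1.7436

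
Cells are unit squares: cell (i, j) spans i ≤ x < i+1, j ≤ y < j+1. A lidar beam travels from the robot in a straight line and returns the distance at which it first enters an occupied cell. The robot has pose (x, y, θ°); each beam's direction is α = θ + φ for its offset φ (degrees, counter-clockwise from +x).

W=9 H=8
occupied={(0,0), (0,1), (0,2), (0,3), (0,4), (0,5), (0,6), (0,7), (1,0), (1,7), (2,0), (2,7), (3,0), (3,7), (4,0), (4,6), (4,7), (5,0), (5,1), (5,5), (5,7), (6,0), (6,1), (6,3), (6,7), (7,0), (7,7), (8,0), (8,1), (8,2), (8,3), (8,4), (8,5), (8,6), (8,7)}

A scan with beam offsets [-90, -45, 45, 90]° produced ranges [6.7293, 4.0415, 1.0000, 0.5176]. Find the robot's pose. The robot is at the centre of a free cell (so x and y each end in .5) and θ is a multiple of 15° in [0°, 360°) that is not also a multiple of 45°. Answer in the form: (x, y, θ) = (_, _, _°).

(x, y, θ) = (1.5, 3.5, 75°)

Candidates: 37 free-cell centres × 16 headings = 592 poses. Raycast each; keep the one whose scan matches to 4 dp.
  (3.5, 5.5, 105°): beam 1 = 1.5529 ≠ 6.7293 ✗
  (2.5, 4.5, 210°): beam 1 = 2.8868 ≠ 6.7293 ✗
  (7.5, 3.5, 15°): beam 1 = 1.9319 ≠ 6.7293 ✗
  (1.5, 4.5, 240°): beam 1 = 0.5774 ≠ 6.7293 ✗
  …
  (1.5, 3.5, 75°): r_1=6.7293, r_2=4.0415, r_3=1.0000, r_4=0.5176 — all match ✓
Unique over the lattice → pose = (1.5, 3.5, 75°).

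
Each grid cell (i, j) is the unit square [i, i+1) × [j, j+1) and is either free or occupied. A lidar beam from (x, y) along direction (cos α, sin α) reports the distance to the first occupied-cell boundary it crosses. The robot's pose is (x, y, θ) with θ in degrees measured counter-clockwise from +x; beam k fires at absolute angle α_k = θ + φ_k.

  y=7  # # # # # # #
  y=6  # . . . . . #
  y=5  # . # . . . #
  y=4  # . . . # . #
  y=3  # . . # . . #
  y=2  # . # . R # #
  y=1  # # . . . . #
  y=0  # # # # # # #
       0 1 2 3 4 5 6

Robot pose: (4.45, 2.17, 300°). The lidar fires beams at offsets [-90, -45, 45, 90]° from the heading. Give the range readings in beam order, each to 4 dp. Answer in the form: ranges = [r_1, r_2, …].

beam 1: φ=-90°, α=210°
  dir = (cos 210°, sin 210°) = (-0.8660, -0.5000); from cell (4,2)
  next x-line at t=0.5196, next y-line at t=0.3400; Δt_x=1.1547, Δt_y=2.0000
    y: enter (4,1) at t=0.3400
    x: enter (3,1) at t=0.5196
    x: enter (2,1) at t=1.6743
    y: enter (2,0) at t=2.3400 ← occupied
  → r_1 = 2.3400
beam 2: φ=-45°, α=255°
  dir = (cos 255°, sin 255°) = (-0.2588, -0.9659); from cell (4,2)
  next x-line at t=1.7387, next y-line at t=0.1760; Δt_x=3.8637, Δt_y=1.0353
    y: enter (4,1) at t=0.1760
    y: enter (4,0) at t=1.2113 ← occupied
  → r_2 = 1.2113
beam 3: φ=45°, α=345°
  dir = (cos 345°, sin 345°) = (0.9659, -0.2588); from cell (4,2)
  next x-line at t=0.5694, next y-line at t=0.6568; Δt_x=1.0353, Δt_y=3.8637
    x: enter (5,2) at t=0.5694 ← occupied
  → r_3 = 0.5694
beam 4: φ=90°, α=30°
  dir = (cos 30°, sin 30°) = (0.8660, 0.5000); from cell (4,2)
  next x-line at t=0.6351, next y-line at t=1.6600; Δt_x=1.1547, Δt_y=2.0000
    x: enter (5,2) at t=0.6351 ← occupied
  → r_4 = 0.6351

ranges = [2.3400, 1.2113, 0.5694, 0.6351]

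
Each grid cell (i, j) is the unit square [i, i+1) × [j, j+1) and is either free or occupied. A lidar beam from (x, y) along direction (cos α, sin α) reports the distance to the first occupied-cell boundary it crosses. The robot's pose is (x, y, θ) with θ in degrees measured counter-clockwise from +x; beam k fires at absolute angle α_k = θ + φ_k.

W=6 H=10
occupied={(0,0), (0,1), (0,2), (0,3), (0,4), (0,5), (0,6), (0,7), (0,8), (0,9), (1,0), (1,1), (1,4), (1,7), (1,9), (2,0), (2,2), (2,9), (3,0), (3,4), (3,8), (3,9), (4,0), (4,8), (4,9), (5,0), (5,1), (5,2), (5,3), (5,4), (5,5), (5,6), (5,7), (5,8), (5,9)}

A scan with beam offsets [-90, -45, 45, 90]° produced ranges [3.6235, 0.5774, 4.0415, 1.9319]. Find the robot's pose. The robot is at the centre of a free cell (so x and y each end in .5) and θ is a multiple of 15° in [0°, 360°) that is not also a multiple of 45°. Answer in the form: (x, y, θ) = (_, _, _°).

(x, y, θ) = (4.5, 4.5, 195°)

The pose lattice has 25·16 = 400 candidates. Test each by forward raycasting.
  (4.5, 4.5, 240°): beam 1 = 0.5774 ≠ 3.6235 ✗
  (4.5, 7.5, 210°): beam 1 = 0.5774 ≠ 3.6235 ✗
  (3.5, 7.5, 30°): beam 1 = 3.0000 ≠ 3.6235 ✗
  …
  (4.5, 4.5, 195°): r_1=3.6235, r_2=0.5774, r_3=4.0415, r_4=1.9319 — all match ✓
No second candidate reproduces the full scan.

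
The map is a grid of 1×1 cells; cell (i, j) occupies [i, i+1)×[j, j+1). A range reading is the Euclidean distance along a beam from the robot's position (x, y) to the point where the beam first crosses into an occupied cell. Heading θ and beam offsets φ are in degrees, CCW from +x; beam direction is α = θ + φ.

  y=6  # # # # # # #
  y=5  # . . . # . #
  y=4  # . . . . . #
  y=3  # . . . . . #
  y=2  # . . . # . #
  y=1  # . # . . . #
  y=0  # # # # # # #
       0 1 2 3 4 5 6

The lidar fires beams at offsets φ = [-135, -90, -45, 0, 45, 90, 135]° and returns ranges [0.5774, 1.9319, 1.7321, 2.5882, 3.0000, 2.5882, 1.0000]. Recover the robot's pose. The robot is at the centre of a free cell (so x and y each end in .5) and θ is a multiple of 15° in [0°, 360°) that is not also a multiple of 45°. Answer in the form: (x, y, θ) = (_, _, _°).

Enumerate (i+0.5, j+0.5, θ) over the 22 free cells and 16 admissible headings. For each, cast all 7 beams and compare to the given ranges.
  (4.5, 4.5, 195°): beam 2 = 0.5176 ≠ 1.9319 ✗
  (3.5, 2.5, 300°): beam 1 = 2.5882 ≠ 0.5774 ✗
  (2.5, 5.5, 30°): beam 1 = 4.6587 ≠ 0.5774 ✗
  (4.5, 4.5, 75°): beam 1 = 3.0000 ≠ 0.5774 ✗
  (1.5, 4.5, 30°): beam 1 = 1.9319 ≠ 0.5774 ✗
  …
  (1.5, 3.5, 345°): r_1=0.5774, r_2=1.9319, r_3=1.7321, r_4=2.5882, r_5=3.0000, r_6=2.5882, r_7=1.0000 — all match ✓
Unique over the lattice → pose = (1.5, 3.5, 345°).

(x, y, θ) = (1.5, 3.5, 345°)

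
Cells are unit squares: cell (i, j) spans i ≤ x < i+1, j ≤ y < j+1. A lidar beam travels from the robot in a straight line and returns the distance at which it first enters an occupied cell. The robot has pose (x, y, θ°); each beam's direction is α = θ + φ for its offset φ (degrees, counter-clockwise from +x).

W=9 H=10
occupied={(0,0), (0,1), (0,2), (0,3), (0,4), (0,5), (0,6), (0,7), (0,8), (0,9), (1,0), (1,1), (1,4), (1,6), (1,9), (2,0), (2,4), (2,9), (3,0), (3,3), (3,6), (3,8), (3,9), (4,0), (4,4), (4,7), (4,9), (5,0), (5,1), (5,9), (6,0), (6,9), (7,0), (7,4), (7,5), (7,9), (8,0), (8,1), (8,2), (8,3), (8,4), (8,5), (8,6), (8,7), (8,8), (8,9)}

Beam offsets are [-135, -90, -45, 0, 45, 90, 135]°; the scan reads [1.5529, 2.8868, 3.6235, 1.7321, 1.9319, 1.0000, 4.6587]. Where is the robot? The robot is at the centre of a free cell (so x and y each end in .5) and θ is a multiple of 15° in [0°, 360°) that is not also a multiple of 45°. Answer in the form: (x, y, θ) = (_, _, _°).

(x, y, θ) = (5.5, 5.5, 120°)

Enumerate (i+0.5, j+0.5, θ) over the 44 free cells and 16 admissible headings. For each, cast all 7 beams and compare to the given ranges.
  (4.5, 3.5, 165°): beam 1 = 2.8868 ≠ 1.5529 ✗
  (5.5, 7.5, 210°): beam 2 = 1.7321 ≠ 2.8868 ✗
  (6.5, 2.5, 255°): beam 1 = 5.0000 ≠ 1.5529 ✗
  (2.5, 7.5, 240°): beam 2 = 1.7321 ≠ 2.8868 ✗
  …
  (5.5, 5.5, 120°): r_1=1.5529, r_2=2.8868, r_3=3.6235, r_4=1.7321, r_5=1.9319, r_6=1.0000, r_7=4.6587 — all match ✓
No second candidate reproduces the full scan.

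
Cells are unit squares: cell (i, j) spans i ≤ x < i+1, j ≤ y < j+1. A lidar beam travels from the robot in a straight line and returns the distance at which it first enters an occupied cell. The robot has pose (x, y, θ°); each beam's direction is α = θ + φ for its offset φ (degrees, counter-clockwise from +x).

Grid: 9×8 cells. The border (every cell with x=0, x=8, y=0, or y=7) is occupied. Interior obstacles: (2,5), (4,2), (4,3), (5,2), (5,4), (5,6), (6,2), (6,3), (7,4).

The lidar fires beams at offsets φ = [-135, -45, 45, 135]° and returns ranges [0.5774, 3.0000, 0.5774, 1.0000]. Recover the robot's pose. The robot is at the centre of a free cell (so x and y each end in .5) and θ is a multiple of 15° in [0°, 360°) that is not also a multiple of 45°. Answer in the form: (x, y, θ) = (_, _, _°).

(x, y, θ) = (2.5, 6.5, 15°)

The pose lattice has 33·16 = 528 candidates. Test each by forward raycasting.
  (4.5, 1.5, 105°): beam 1 = 1.0000 ≠ 0.5774 ✗
  (7.5, 2.5, 120°): beam 1 = 0.5176 ≠ 0.5774 ✗
  (7.5, 1.5, 240°): beam 1 = 1.9319 ≠ 0.5774 ✗
  (3.5, 6.5, 240°): beam 1 = 0.5176 ≠ 0.5774 ✗
  …
  (2.5, 6.5, 15°): r_1=0.5774, r_2=3.0000, r_3=0.5774, r_4=1.0000 — all match ✓
Unique over the lattice → pose = (2.5, 6.5, 15°).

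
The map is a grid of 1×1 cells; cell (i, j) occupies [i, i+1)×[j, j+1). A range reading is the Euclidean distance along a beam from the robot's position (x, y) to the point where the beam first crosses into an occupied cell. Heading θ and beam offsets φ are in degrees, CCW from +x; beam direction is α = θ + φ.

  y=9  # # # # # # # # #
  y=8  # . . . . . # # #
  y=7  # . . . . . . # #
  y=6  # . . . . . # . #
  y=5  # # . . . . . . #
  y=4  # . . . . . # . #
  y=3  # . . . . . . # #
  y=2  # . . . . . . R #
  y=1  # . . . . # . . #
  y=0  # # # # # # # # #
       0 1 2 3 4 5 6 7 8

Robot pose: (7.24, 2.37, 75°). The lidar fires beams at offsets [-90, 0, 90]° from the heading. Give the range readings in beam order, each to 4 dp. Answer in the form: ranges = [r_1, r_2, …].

ranges = [0.7868, 0.6522, 6.4601]

beam 1: φ=-90°, α=345°
  cosα=0.9659 sinα=-0.2588 | (7,2) | tMaxX 0.7868 tMaxY 1.4296 | tΔX 1.0353 tΔY 3.8637
    t=0.7868 [x] (8,2) — stop
  → r_1 = 0.7868
beam 2: φ=0°, α=75°
  cosα=0.2588 sinα=0.9659 | (7,2) | tMaxX 2.9364 tMaxY 0.6522 | tΔX 3.8637 tΔY 1.0353
    t=0.6522 [y] (7,3) — stop
  → r_2 = 0.6522
beam 3: φ=90°, α=165°
  cosα=-0.9659 sinα=0.2588 | (7,2) | tMaxX 0.2485 tMaxY 2.4341 | tΔX 1.0353 tΔY 3.8637
    t=0.2485 [x] (6,2)
    t=1.2837 [x] (5,2)
    t=2.3190 [x] (4,2)
    t=2.4341 [y] (4,3)
    t=3.3543 [x] (3,3)
    t=4.3896 [x] (2,3)
    t=5.4248 [x] (1,3)
    t=6.2978 [y] (1,4)
    t=6.4601 [x] (0,4) — stop
  → r_3 = 6.4601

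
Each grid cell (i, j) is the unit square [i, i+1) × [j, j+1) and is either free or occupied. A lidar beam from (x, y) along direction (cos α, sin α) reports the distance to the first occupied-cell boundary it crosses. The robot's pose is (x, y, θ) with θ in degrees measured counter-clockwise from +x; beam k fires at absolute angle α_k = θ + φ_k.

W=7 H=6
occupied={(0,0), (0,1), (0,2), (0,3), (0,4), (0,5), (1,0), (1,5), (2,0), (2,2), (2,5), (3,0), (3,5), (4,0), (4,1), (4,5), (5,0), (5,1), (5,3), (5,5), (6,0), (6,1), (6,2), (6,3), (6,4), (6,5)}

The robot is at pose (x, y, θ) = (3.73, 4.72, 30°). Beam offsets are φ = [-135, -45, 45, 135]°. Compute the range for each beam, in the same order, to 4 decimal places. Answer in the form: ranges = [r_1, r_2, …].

ranges = [3.8512, 2.3501, 0.2899, 1.0818]

beam 1: φ=-135°, α=255°
  cosα=-0.2588 sinα=-0.9659 | (3,4) | tMaxX 2.8205 tMaxY 0.7454 | tΔX 3.8637 tΔY 1.0353
    t=0.7454 [y] (3,3)
    t=1.7807 [y] (3,2)
    t=2.8160 [y] (3,1)
    t=2.8205 [x] (2,1)
    t=3.8512 [y] (2,0) — stop
  → r_1 = 3.8512
beam 2: φ=-45°, α=345°
  cosα=0.9659 sinα=-0.2588 | (3,4) | tMaxX 0.2795 tMaxY 2.7819 | tΔX 1.0353 tΔY 3.8637
    t=0.2795 [x] (4,4)
    t=1.3148 [x] (5,4)
    t=2.3501 [x] (6,4) — stop
  → r_2 = 2.3501
beam 3: φ=45°, α=75°
  cosα=0.2588 sinα=0.9659 | (3,4) | tMaxX 1.0432 tMaxY 0.2899 | tΔX 3.8637 tΔY 1.0353
    t=0.2899 [y] (3,5) — stop
  → r_3 = 0.2899
beam 4: φ=135°, α=165°
  cosα=-0.9659 sinα=0.2588 | (3,4) | tMaxX 0.7558 tMaxY 1.0818 | tΔX 1.0353 tΔY 3.8637
    t=0.7558 [x] (2,4)
    t=1.0818 [y] (2,5) — stop
  → r_4 = 1.0818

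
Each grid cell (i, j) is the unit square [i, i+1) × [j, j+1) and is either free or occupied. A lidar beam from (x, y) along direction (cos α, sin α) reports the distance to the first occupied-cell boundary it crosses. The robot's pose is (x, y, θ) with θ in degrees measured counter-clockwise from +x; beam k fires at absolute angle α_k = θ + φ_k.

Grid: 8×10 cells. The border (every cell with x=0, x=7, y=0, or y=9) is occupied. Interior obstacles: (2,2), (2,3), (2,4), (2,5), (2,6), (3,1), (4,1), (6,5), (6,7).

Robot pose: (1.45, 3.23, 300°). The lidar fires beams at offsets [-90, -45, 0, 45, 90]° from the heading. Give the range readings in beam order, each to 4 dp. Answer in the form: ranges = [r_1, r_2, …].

beam 1: φ=-90°, α=210°
  dir = (cos 210°, sin 210°) = (-0.8660, -0.5000); from cell (1,3)
  next x-line at t=0.5196, next y-line at t=0.4600; Δt_x=1.1547, Δt_y=2.0000
    y: enter (1,2) at t=0.4600
    x: enter (0,2) at t=0.5196 ← occupied
  → r_1 = 0.5196
beam 2: φ=-45°, α=255°
  dir = (cos 255°, sin 255°) = (-0.2588, -0.9659); from cell (1,3)
  next x-line at t=1.7387, next y-line at t=0.2381; Δt_x=3.8637, Δt_y=1.0353
    y: enter (1,2) at t=0.2381
    y: enter (1,1) at t=1.2734
    x: enter (0,1) at t=1.7387 ← occupied
  → r_2 = 1.7387
beam 3: φ=0°, α=300°
  dir = (cos 300°, sin 300°) = (0.5000, -0.8660); from cell (1,3)
  next x-line at t=1.1000, next y-line at t=0.2656; Δt_x=2.0000, Δt_y=1.1547
    y: enter (1,2) at t=0.2656
    x: enter (2,2) at t=1.1000 ← occupied
  → r_3 = 1.1000
beam 4: φ=45°, α=345°
  dir = (cos 345°, sin 345°) = (0.9659, -0.2588); from cell (1,3)
  next x-line at t=0.5694, next y-line at t=0.8887; Δt_x=1.0353, Δt_y=3.8637
    x: enter (2,3) at t=0.5694 ← occupied
  → r_4 = 0.5694
beam 5: φ=90°, α=30°
  dir = (cos 30°, sin 30°) = (0.8660, 0.5000); from cell (1,3)
  next x-line at t=0.6351, next y-line at t=1.5400; Δt_x=1.1547, Δt_y=2.0000
    x: enter (2,3) at t=0.6351 ← occupied
  → r_5 = 0.6351

ranges = [0.5196, 1.7387, 1.1000, 0.5694, 0.6351]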